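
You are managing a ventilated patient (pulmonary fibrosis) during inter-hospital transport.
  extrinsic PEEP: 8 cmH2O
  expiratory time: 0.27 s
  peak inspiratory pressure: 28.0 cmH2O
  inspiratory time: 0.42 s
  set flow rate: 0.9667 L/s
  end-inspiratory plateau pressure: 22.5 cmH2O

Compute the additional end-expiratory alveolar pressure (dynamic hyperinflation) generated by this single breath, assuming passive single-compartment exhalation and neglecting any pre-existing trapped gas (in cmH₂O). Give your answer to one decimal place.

2.7

Vt = flow × Ti = 0.9667 L/s × 0.42 s × 1000 mL/L = 406.01 mL.
R = (PIP − Pplat)/V̇ = (28.0 − 22.5) / 0.9667 = 5.5/0.9667 = 5.689 cmH2O·s/L.
C = Vt/(Pplat − PEEP) = 406.01 / (22.5 − 8) = 406.01/14.5 = 28.001 mL/cmH2O.
τ = R × C = 5.689 × 0.028 L/cmH2O = 0.1593 s.
Fraction remaining = e^(−Te/τ) = e^(−0.27/0.1593) = 0.1836; trapped volume = 406.01 × 0.1836 = 74.543 mL.
Additional alveolar pressure from trapping ≈ V_trapped / C = 74.543 / 28.001 = 2.662 cmH2O.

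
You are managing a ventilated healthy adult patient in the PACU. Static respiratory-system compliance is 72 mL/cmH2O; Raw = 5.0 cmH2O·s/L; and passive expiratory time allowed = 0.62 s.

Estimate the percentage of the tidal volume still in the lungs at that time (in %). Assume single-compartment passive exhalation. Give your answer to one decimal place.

17.9

τ = R × C = 5.0 × 72 mL/cmH2O = 5.0 × 0.072 L/cmH2O = 0.36 s.
Passive exhalation: V(t)/V₀ = e^(−t/τ) = e^(−0.62/0.36) = 0.1787.
Fraction remaining = 0.1787 → 17.87%.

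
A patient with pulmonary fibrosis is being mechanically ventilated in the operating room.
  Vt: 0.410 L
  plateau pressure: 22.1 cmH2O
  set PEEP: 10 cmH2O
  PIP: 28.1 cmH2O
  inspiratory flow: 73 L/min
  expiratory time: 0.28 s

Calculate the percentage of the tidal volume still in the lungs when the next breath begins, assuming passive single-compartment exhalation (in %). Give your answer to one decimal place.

18.7

Flow: 73 L/min ÷ 60 = 1.2167 L/s.
R = (PIP − Pplat)/V̇ = (28.1 − 22.1) / 1.2167 = 6.0/1.2167 = 4.931 cmH2O·s/L.
C = Vt/(Pplat − PEEP) = 410.0 / (22.1 − 10) = 410.0/12.1 = 33.884 mL/cmH2O.
τ = R × C = 4.931 × 0.03388 L/cmH2O = 0.1671 s.
Fraction remaining at end-expiration = e^(−Te/τ) = e^(−0.28/0.1671) = 0.1872 → 18.72%.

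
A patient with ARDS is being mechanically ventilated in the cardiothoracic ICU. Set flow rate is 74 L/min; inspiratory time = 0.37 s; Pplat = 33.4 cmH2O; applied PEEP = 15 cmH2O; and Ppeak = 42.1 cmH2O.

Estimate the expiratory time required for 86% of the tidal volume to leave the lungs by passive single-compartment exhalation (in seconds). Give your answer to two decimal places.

0.34

Flow: 74 L/min ÷ 60 = 1.2333 L/s.
Vt = flow × Ti = 1.2333 L/s × 0.37 s × 1000 mL/L = 456.32 mL.
R = (PIP − Pplat)/V̇ = (42.1 − 33.4) / 1.2333 = 8.7/1.2333 = 7.054 cmH2O·s/L.
C = Vt/(Pplat − PEEP) = 456.32 / (33.4 − 15) = 456.32/18.4 = 24.8 mL/cmH2O.
τ = R × C = 7.054 × 0.0248 L/cmH2O = 0.1749 s.
t = −τ·ln(1 − 0.86) = −0.1749·ln(0.14) = 0.3439 s.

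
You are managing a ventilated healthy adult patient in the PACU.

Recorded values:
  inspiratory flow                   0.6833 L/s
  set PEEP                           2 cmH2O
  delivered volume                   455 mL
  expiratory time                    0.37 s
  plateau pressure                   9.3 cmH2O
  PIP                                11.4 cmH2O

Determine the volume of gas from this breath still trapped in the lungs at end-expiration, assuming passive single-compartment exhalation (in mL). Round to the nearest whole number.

66

R = (PIP − Pplat)/V̇ = (11.4 − 9.3) / 0.6833 = 2.1/0.6833 = 3.073 cmH2O·s/L.
C = Vt/(Pplat − PEEP) = 455.0 / (9.3 − 2) = 455.0/7.3 = 62.329 mL/cmH2O.
τ = R × C = 3.073 × 0.06233 L/cmH2O = 0.1915 s.
Fraction remaining = e^(−Te/τ) = e^(−0.37/0.1915) = 0.1448.
Trapped volume = 455.0 × 0.1448 = 65.884 mL.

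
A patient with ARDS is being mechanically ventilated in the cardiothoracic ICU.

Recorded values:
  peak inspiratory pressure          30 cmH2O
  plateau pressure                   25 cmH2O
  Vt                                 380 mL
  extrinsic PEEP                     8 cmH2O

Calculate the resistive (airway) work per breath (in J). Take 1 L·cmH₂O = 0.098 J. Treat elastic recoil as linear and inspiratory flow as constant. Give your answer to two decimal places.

0.19

With constant inspiratory flow the resistive pressure is constant at PIP − Pplat = 30 − 25 = 5.0 cmH2O, so resistive work = 5.0 × 0.380 = 1.9 L·cmH2O.
× 0.098 J/(L·cmH2O) → 0.1862 J.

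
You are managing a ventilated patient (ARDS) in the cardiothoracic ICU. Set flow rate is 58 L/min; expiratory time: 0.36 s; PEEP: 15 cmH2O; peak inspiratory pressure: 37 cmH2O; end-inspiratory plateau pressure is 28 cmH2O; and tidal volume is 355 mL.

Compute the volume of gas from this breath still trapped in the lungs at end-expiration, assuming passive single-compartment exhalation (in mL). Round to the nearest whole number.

86

Flow: 58 L/min ÷ 60 = 0.9667 L/s.
R = (PIP − Pplat)/V̇ = (37 − 28) / 0.9667 = 9.0/0.9667 = 9.31 cmH2O·s/L.
C = Vt/(Pplat − PEEP) = 355.0 / (28 − 15) = 355.0/13.0 = 27.308 mL/cmH2O.
τ = R × C = 9.31 × 0.02731 L/cmH2O = 0.2543 s.
Fraction remaining = e^(−Te/τ) = e^(−0.36/0.2543) = 0.2428.
Trapped volume = 355.0 × 0.2428 = 86.194 mL.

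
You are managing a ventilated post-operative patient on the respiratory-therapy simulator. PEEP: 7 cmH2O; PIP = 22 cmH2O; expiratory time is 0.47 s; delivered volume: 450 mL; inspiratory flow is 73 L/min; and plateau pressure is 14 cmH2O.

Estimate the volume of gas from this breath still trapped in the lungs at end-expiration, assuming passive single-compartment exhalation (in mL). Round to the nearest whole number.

Flow: 73 L/min ÷ 60 = 1.2167 L/s.
R = (PIP − Pplat)/V̇ = (22 − 14) / 1.2167 = 8.0/1.2167 = 6.575 cmH2O·s/L.
C = Vt/(Pplat − PEEP) = 450.0 / (14 − 7) = 450.0/7.0 = 64.286 mL/cmH2O.
τ = R × C = 6.575 × 0.06429 L/cmH2O = 0.4227 s.
Fraction remaining = e^(−Te/τ) = e^(−0.47/0.4227) = 0.3289.
Trapped volume = 450.0 × 0.3289 = 148.01 mL.

148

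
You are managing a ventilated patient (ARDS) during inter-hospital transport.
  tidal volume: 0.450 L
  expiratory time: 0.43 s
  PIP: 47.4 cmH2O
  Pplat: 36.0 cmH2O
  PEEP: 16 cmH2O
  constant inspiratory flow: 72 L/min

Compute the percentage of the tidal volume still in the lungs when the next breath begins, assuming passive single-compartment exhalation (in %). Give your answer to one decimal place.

13.4

Flow: 72 L/min ÷ 60 = 1.2 L/s.
R = (PIP − Pplat)/V̇ = (47.4 − 36.0) / 1.2 = 11.4/1.2 = 9.5 cmH2O·s/L.
C = Vt/(Pplat − PEEP) = 450.0 / (36.0 − 16) = 450.0/20.0 = 22.5 mL/cmH2O.
τ = R × C = 9.5 × 0.0225 L/cmH2O = 0.2138 s.
Fraction remaining at end-expiration = e^(−Te/τ) = e^(−0.43/0.2138) = 0.1338 → 13.38%.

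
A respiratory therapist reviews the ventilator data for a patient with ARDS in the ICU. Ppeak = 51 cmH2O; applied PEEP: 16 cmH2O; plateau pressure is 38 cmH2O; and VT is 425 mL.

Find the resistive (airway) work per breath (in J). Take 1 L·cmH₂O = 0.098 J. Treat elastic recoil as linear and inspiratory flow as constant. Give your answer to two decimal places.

With constant inspiratory flow the resistive pressure is constant at PIP − Pplat = 51 − 38 = 13.0 cmH2O, so resistive work = 13.0 × 0.425 = 5.525 L·cmH2O.
× 0.098 J/(L·cmH2O) → 0.5415 J.

0.54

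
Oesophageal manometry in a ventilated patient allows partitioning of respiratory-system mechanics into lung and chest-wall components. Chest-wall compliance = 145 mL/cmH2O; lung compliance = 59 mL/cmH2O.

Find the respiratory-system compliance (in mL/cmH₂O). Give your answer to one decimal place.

Lung and chest wall are elastances in series: 1/Crs = 1/CL + 1/Ccw.
1/Crs = 1/59 + 1/145 = 0.02385.
Crs = 41.929 mL/cmH2O.

41.9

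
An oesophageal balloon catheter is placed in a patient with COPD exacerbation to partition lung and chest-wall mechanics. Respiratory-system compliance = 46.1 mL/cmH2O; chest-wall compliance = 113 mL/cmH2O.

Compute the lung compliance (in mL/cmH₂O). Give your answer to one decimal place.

77.9

1/CL = 1/Crs − 1/Ccw.
1/CL = 1/46.1 − 1/113 = 0.01284.
CL = 77.882 mL/cmH2O.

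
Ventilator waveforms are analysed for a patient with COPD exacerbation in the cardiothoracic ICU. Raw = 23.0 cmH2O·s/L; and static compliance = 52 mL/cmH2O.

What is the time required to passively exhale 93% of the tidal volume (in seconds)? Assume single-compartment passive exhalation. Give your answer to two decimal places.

3.18

τ = R × C = 23.0 × 52 mL/cmH2O = 23.0 × 0.052 L/cmH2O = 1.196 s.
Exhaled fraction f = 1 − e^(−t/τ) → t = −τ·ln(1 − f) = −1.196·ln(0.07) = 3.18 s.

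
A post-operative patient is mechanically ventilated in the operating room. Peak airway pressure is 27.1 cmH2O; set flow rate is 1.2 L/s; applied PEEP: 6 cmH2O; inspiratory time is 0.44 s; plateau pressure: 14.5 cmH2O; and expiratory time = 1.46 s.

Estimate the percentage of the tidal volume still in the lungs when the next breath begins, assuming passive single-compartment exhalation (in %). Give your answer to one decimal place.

Vt = flow × Ti = 1.2 L/s × 0.44 s × 1000 mL/L = 528.0 mL.
R = (PIP − Pplat)/V̇ = (27.1 − 14.5) / 1.2 = 12.6/1.2 = 10.5 cmH2O·s/L.
C = Vt/(Pplat − PEEP) = 528.0 / (14.5 − 6) = 528.0/8.5 = 62.118 mL/cmH2O.
τ = R × C = 10.5 × 0.06212 L/cmH2O = 0.6523 s.
Fraction remaining at end-expiration = e^(−Te/τ) = e^(−1.46/0.6523) = 0.1066 → 10.66%.

10.7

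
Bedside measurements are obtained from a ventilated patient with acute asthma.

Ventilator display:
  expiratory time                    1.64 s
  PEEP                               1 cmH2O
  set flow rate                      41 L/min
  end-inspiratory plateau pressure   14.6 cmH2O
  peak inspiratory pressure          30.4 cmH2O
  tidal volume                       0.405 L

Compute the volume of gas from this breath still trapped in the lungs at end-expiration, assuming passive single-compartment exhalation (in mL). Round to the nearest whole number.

Flow: 41 L/min ÷ 60 = 0.6833 L/s.
R = (PIP − Pplat)/V̇ = (30.4 − 14.6) / 0.6833 = 15.8/0.6833 = 23.123 cmH2O·s/L.
C = Vt/(Pplat − PEEP) = 405.0 / (14.6 − 1) = 405.0/13.6 = 29.779 mL/cmH2O.
τ = R × C = 23.123 × 0.02978 L/cmH2O = 0.6886 s.
Fraction remaining = e^(−Te/τ) = e^(−1.64/0.6886) = 0.0924.
Trapped volume = 405.0 × 0.0924 = 37.422 mL.

37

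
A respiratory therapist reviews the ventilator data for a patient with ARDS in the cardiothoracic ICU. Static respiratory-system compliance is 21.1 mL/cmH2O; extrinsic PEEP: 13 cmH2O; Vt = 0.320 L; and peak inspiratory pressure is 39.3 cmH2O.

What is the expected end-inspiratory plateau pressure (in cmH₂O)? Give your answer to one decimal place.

Pplat = PEEP + Vt / Cstat = 13 + 320 / 21.1 = 13 + 15.166 = 28.166 cmH2O.

28.2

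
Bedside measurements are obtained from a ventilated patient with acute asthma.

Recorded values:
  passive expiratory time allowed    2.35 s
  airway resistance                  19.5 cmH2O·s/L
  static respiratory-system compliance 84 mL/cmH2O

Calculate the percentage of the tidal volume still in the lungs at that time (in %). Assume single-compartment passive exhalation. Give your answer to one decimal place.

23.8

τ = R × C = 19.5 × 84 mL/cmH2O = 19.5 × 0.084 L/cmH2O = 1.638 s.
Passive exhalation: V(t)/V₀ = e^(−t/τ) = e^(−2.35/1.638) = 0.2382.
Fraction remaining = 0.2382 → 23.82%.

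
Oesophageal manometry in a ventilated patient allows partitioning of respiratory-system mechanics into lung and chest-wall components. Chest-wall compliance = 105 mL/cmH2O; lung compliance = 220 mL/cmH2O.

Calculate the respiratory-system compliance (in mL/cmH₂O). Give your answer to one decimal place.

Lung and chest wall are elastances in series: 1/Crs = 1/CL + 1/Ccw.
1/Crs = 1/220 + 1/105 = 0.01407.
Crs = 71.073 mL/cmH2O.

71.1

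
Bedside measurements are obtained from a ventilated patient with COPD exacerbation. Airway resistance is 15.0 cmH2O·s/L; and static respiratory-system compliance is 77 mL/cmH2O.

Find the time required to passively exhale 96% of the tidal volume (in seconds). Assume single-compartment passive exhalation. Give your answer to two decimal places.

3.72

τ = R × C = 15.0 × 77 mL/cmH2O = 15.0 × 0.077 L/cmH2O = 1.155 s.
Exhaled fraction f = 1 − e^(−t/τ) → t = −τ·ln(1 − f) = −1.155·ln(0.04) = 3.718 s.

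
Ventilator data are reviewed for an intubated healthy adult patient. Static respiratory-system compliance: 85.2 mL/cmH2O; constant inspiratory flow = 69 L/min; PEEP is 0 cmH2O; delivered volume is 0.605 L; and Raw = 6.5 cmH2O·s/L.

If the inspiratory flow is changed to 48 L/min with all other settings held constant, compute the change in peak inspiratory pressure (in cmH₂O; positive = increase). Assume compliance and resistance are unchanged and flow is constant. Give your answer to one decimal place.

-2.3

Flow: 69 L/min ÷ 60 = 1.15 L/s.
New flow: 48 L/min ÷ 60 = 0.8 L/s.
PIP = Vt/C + R·V̇ + PEEP (constant-flow equation of motion).
Only the resistive term changes: ΔPIP = R × ΔV̇ = 6.5 × (0.8 − 1.15) = 6.5 × -0.35 = -2.275 cmH2O.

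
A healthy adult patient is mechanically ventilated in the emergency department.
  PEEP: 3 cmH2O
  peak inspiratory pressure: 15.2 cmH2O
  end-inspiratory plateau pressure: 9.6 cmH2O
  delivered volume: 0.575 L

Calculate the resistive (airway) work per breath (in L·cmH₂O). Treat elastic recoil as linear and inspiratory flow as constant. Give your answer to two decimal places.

With constant inspiratory flow the resistive pressure is constant at PIP − Pplat = 15.2 − 9.6 = 5.6 cmH2O, so resistive work = 5.6 × 0.575 = 3.22 L·cmH2O.

3.22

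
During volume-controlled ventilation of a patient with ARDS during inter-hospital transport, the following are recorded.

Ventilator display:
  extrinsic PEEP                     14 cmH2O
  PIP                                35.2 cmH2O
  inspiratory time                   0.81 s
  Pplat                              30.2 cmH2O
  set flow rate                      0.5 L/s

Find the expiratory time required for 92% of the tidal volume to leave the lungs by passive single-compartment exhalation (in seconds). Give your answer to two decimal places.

0.63

Vt = flow × Ti = 0.5 L/s × 0.81 s × 1000 mL/L = 405.0 mL.
R = (PIP − Pplat)/V̇ = (35.2 − 30.2) / 0.5 = 5.0/0.5 = 10.0 cmH2O·s/L.
C = Vt/(Pplat − PEEP) = 405.0 / (30.2 − 14) = 405.0/16.2 = 25.0 mL/cmH2O.
τ = R × C = 10.0 × 0.025 L/cmH2O = 0.25 s.
t = −τ·ln(1 − 0.92) = −0.25·ln(0.08) = 0.6314 s.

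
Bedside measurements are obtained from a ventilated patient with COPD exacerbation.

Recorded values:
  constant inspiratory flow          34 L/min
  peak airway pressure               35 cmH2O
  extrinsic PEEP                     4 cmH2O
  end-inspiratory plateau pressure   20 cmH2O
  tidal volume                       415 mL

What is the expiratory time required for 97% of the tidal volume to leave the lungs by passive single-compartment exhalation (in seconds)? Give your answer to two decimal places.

Flow: 34 L/min ÷ 60 = 0.5667 L/s.
R = (PIP − Pplat)/V̇ = (35 − 20) / 0.5667 = 15.0/0.5667 = 26.469 cmH2O·s/L.
C = Vt/(Pplat − PEEP) = 415.0 / (20 − 4) = 415.0/16.0 = 25.938 mL/cmH2O.
τ = R × C = 26.469 × 0.02594 L/cmH2O = 0.6866 s.
t = −τ·ln(1 − 0.97) = −0.6866·ln(0.03) = 2.408 s.

2.41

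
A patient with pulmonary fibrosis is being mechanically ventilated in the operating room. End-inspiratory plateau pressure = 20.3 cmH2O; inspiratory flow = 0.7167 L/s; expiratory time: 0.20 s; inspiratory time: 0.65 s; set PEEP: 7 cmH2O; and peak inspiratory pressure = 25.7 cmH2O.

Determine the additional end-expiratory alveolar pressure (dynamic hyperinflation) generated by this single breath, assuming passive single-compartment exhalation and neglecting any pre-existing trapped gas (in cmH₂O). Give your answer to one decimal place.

Vt = flow × Ti = 0.7167 L/s × 0.65 s × 1000 mL/L = 465.86 mL.
R = (PIP − Pplat)/V̇ = (25.7 − 20.3) / 0.7167 = 5.4/0.7167 = 7.535 cmH2O·s/L.
C = Vt/(Pplat − PEEP) = 465.86 / (20.3 − 7) = 465.86/13.3 = 35.027 mL/cmH2O.
τ = R × C = 7.535 × 0.03503 L/cmH2O = 0.264 s.
Fraction remaining = e^(−Te/τ) = e^(−0.20/0.264) = 0.4688; trapped volume = 465.86 × 0.4688 = 218.4 mL.
Additional alveolar pressure from trapping ≈ V_trapped / C = 218.4 / 35.027 = 6.235 cmH2O.

6.2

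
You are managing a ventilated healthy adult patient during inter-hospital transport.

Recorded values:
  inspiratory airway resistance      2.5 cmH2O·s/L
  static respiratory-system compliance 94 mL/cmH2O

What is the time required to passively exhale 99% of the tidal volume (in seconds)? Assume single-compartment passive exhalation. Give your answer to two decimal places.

τ = R × C = 2.5 × 94 mL/cmH2O = 2.5 × 0.094 L/cmH2O = 0.235 s.
Exhaled fraction f = 1 − e^(−t/τ) → t = −τ·ln(1 − f) = −0.235·ln(0.01) = 1.082 s.

1.08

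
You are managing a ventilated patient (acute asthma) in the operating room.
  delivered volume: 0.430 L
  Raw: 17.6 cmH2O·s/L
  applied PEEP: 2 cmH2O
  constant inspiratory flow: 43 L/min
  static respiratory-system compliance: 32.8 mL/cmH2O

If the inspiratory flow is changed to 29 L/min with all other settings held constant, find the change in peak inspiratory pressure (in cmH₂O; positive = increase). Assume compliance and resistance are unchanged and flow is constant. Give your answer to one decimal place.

-4.1

Flow: 43 L/min ÷ 60 = 0.7167 L/s.
New flow: 29 L/min ÷ 60 = 0.4833 L/s.
PIP = Vt/C + R·V̇ + PEEP (constant-flow equation of motion).
Only the resistive term changes: ΔPIP = R × ΔV̇ = 17.6 × (0.4833 − 0.7167) = 17.6 × -0.2334 = -4.108 cmH2O.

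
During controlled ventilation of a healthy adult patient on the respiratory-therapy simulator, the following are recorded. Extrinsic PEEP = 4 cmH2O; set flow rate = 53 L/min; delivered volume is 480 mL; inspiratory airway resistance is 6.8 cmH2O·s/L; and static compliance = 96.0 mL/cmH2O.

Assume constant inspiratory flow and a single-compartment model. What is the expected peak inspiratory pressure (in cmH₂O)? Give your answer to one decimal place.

Flow: 53 L/min ÷ 60 = 0.8833 L/s.
Equation of motion (constant flow): PIP = Vt/C + R·V̇ + PEEP.
PIP = 480/96.0 + 6.8×0.8833 + 4 = 5.0 + 6.006 + 4 = 15.006 cmH2O.

15.0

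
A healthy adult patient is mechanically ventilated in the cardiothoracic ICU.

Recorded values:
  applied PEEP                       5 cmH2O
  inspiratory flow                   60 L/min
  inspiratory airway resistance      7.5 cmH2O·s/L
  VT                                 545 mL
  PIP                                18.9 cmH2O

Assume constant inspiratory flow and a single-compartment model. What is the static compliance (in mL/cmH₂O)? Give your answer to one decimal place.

85.2

Flow: 60 L/min ÷ 60 = 1 L/s.
Equation of motion (constant flow): PIP = Vt/C + R·V̇ + PEEP.
Vt/C = PIP − R·V̇ − PEEP = 18.9 − 7.5×1 − 5 = 18.9 − 7.5 − 5 = 6.4 cmH2O.
C = Vt / 6.4 = 545 / 6.4 = 85.156 mL/cmH2O.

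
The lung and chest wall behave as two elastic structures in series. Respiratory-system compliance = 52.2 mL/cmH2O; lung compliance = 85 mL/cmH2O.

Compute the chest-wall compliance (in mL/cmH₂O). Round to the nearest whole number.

135

1/Ccw = 1/Crs − 1/CL.
1/Ccw = 1/52.2 − 1/85 = 0.007392.
Ccw = 135.28 mL/cmH2O.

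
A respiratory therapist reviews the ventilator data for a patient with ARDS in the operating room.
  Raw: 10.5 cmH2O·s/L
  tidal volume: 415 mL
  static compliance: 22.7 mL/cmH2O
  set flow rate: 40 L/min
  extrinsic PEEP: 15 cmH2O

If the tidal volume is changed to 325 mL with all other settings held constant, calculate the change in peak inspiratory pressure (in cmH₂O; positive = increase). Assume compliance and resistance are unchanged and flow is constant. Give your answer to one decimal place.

PIP = Vt/C + R·V̇ + PEEP (constant-flow equation of motion).
Only the elastic term changes: ΔPIP = ΔVt / C = (325 − 415) / 22.7 = -3.965 cmH2O.

-4.0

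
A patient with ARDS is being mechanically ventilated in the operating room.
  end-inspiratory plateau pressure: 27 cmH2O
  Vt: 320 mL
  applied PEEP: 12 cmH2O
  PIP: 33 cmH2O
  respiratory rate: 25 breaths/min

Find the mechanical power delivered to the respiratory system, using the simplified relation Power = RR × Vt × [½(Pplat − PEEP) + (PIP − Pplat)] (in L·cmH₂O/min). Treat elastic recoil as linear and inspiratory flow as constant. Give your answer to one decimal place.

108.0

Per-breath work = Vt × [½(Pplat−PEEP) + (PIP−Pplat)] = 0.320 × [0.5×15.0 + 6.0] = 0.320 × 13.5 = 4.32 L·cmH2O.
Power = 25 × 4.32 = 108.0 L·cmH2O/min.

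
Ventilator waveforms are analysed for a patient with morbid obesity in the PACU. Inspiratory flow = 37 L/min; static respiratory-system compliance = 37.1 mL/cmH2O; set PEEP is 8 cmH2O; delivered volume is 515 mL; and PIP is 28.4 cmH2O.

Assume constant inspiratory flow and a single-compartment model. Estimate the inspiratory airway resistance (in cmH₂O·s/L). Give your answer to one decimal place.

Flow: 37 L/min ÷ 60 = 0.6167 L/s.
Equation of motion (constant flow): PIP = Vt/C + R·V̇ + PEEP.
R·V̇ = PIP − Vt/C − PEEP = 28.4 − 515/37.1 − 8 = 28.4 − 13.881 − 8 = 6.519 cmH2O.
R = 6.519 / 0.6167 = 10.571 cmH2O·s/L.

10.6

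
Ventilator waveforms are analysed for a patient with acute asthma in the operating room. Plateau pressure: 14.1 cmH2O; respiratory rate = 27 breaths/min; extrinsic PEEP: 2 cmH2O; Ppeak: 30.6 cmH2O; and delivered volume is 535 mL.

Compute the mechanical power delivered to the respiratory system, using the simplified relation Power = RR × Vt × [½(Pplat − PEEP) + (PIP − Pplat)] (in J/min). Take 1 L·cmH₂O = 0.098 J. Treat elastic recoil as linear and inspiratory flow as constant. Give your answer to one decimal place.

Per-breath work = Vt × [½(Pplat−PEEP) + (PIP−Pplat)] = 0.535 × [0.5×12.1 + 16.5] = 0.535 × 22.55 = 12.064 L·cmH2O.
Power = 27 × 12.064 = 325.73 L·cmH2O/min.
× 0.098 J/(L·cmH2O) → 31.922 J/min.

31.9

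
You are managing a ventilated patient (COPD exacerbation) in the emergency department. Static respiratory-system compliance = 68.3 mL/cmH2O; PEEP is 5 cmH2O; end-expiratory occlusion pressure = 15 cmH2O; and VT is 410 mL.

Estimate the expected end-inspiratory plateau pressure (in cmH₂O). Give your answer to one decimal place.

21.0

End-expiratory occlusion gives total PEEP = 15 cmH2O (intrinsic PEEP = 15 − 5 = 10). Use total PEEP for the elastic gradient.
Pplat = PEEPtotal + Vt / Cstat = 15 + 410 / 68.3 = 15 + 6.003 = 21.003 cmH2O.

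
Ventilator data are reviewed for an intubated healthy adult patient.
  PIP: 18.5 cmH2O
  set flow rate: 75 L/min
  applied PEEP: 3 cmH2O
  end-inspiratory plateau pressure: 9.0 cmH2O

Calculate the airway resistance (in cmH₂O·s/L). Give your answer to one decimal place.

Flow: 75 L/min ÷ 60 = 1.25 L/s.
Raw = (PIP − Pplat) / flow = (18.5 − 9.0) / 1.25 = 9.5 / 1.25 = 7.6 cmH2O·s/L.

7.6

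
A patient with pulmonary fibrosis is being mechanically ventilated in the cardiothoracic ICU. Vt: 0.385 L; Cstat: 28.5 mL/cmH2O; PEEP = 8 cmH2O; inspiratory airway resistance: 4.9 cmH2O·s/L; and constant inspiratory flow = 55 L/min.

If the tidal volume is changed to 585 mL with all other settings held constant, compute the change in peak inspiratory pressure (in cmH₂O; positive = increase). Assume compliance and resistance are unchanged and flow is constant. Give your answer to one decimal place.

PIP = Vt/C + R·V̇ + PEEP (constant-flow equation of motion).
Only the elastic term changes: ΔPIP = ΔVt / C = (585 − 385) / 28.5 = 7.018 cmH2O.

7.0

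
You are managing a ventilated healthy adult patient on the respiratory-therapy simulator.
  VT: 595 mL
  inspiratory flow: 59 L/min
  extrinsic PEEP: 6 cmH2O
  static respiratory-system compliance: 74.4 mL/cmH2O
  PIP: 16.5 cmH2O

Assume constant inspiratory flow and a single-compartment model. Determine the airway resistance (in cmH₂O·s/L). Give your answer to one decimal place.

Flow: 59 L/min ÷ 60 = 0.9833 L/s.
Equation of motion (constant flow): PIP = Vt/C + R·V̇ + PEEP.
R·V̇ = PIP − Vt/C − PEEP = 16.5 − 595/74.4 − 6 = 16.5 − 7.997 − 6 = 2.503 cmH2O.
R = 2.503 / 0.9833 = 2.546 cmH2O·s/L.

2.5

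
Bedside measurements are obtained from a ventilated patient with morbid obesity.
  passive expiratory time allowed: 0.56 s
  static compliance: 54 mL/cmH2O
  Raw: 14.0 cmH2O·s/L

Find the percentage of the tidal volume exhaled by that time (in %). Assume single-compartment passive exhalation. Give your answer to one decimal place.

52.3

τ = R × C = 14.0 × 54 mL/cmH2O = 14.0 × 0.054 L/cmH2O = 0.756 s.
Passive exhalation: V(t)/V₀ = e^(−t/τ) = e^(−0.56/0.756) = 0.4768.
Fraction exhaled = 1 − 0.4768 = 0.5232 → 52.32%.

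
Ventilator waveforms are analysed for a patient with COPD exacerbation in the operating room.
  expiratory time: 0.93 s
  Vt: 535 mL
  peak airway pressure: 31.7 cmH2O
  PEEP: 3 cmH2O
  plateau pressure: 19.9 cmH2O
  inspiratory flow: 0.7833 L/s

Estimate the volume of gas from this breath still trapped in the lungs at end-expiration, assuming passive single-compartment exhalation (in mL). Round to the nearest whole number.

R = (PIP − Pplat)/V̇ = (31.7 − 19.9) / 0.7833 = 11.8/0.7833 = 15.064 cmH2O·s/L.
C = Vt/(Pplat − PEEP) = 535.0 / (19.9 − 3) = 535.0/16.9 = 31.657 mL/cmH2O.
τ = R × C = 15.064 × 0.03166 L/cmH2O = 0.4769 s.
Fraction remaining = e^(−Te/τ) = e^(−0.93/0.4769) = 0.1423.
Trapped volume = 535.0 × 0.1423 = 76.131 mL.

76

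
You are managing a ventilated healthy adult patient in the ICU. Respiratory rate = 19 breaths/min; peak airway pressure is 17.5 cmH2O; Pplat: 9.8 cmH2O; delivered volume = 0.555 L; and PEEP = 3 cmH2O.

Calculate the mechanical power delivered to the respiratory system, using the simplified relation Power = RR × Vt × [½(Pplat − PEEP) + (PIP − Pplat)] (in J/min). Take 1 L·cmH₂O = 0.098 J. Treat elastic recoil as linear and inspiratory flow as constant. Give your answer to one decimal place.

11.5

Per-breath work = Vt × [½(Pplat−PEEP) + (PIP−Pplat)] = 0.555 × [0.5×6.8 + 7.7] = 0.555 × 11.1 = 6.161 L·cmH2O.
Power = 19 × 6.161 = 117.06 L·cmH2O/min.
× 0.098 J/(L·cmH2O) → 11.472 J/min.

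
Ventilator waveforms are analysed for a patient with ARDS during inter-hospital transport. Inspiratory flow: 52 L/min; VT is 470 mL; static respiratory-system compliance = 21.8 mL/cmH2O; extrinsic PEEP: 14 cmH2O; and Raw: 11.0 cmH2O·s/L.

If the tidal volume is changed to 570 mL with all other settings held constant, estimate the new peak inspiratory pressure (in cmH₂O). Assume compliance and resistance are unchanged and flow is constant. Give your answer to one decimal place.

Flow: 52 L/min ÷ 60 = 0.8667 L/s.
PIP = Vt/C + R·V̇ + PEEP (constant-flow equation of motion).
Only the elastic term changes: ΔPIP = ΔVt / C = (570 − 470) / 21.8 = 4.587 cmH2O.
Original PIP = 470/21.8 + 11.0×0.8667 + 14 = 45.093 cmH2O; new PIP = 45.093 + (4.587) = 49.68 cmH2O.

49.7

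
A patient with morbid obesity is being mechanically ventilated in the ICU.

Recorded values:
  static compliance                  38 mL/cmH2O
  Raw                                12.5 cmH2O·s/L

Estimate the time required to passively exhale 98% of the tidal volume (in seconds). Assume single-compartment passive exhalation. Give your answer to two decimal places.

1.86

τ = R × C = 12.5 × 38 mL/cmH2O = 12.5 × 0.038 L/cmH2O = 0.475 s.
Exhaled fraction f = 1 − e^(−t/τ) → t = −τ·ln(1 − f) = −0.475·ln(0.02) = 1.858 s.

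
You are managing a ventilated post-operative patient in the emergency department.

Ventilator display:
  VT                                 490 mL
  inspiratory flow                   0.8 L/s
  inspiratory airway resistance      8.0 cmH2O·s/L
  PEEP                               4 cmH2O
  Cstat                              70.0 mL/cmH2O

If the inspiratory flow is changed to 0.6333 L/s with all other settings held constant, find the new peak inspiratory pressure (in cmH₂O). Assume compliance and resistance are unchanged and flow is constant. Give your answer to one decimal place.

16.1

PIP = Vt/C + R·V̇ + PEEP (constant-flow equation of motion).
Only the resistive term changes: ΔPIP = R × ΔV̇ = 8.0 × (0.6333 − 0.8) = 8.0 × -0.1667 = -1.334 cmH2O.
Original PIP = 490/70.0 + 8.0×0.8 + 4 = 17.4 cmH2O; new PIP = 17.4 + (-1.334) = 16.066 cmH2O.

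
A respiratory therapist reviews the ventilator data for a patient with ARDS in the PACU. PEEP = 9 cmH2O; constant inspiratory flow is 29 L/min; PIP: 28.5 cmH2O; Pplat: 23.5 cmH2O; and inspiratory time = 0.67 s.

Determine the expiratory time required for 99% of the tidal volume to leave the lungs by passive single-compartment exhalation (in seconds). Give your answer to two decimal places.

Flow: 29 L/min ÷ 60 = 0.4833 L/s.
Vt = flow × Ti = 0.4833 L/s × 0.67 s × 1000 mL/L = 323.81 mL.
R = (PIP − Pplat)/V̇ = (28.5 − 23.5) / 0.4833 = 5.0/0.4833 = 10.346 cmH2O·s/L.
C = Vt/(Pplat − PEEP) = 323.81 / (23.5 − 9) = 323.81/14.5 = 22.332 mL/cmH2O.
τ = R × C = 10.346 × 0.02233 L/cmH2O = 0.231 s.
t = −τ·ln(1 − 0.99) = −0.231·ln(0.01) = 1.064 s.

1.06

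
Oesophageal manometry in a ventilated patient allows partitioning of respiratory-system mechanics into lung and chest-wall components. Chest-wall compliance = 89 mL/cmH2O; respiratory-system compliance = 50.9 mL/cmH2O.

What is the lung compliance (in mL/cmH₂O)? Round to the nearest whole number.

1/CL = 1/Crs − 1/Ccw.
1/CL = 1/50.9 − 1/89 = 0.00841.
CL = 118.91 mL/cmH2O.

119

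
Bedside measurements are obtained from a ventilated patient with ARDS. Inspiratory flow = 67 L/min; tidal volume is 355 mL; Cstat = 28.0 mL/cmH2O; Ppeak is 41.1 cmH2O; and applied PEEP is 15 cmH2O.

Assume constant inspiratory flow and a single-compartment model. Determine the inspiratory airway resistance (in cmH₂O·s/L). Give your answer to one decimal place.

Flow: 67 L/min ÷ 60 = 1.1167 L/s.
Equation of motion (constant flow): PIP = Vt/C + R·V̇ + PEEP.
R·V̇ = PIP − Vt/C − PEEP = 41.1 − 355/28.0 − 15 = 41.1 − 12.679 − 15 = 13.421 cmH2O.
R = 13.421 / 1.1167 = 12.018 cmH2O·s/L.

12.0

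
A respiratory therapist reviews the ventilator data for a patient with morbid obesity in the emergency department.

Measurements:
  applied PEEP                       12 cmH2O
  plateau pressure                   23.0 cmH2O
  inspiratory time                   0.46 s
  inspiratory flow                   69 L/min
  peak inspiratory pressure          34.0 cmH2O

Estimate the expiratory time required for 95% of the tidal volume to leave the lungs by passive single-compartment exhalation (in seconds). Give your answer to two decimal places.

1.38

Flow: 69 L/min ÷ 60 = 1.15 L/s.
Vt = flow × Ti = 1.15 L/s × 0.46 s × 1000 mL/L = 529.0 mL.
R = (PIP − Pplat)/V̇ = (34.0 − 23.0) / 1.15 = 11.0/1.15 = 9.565 cmH2O·s/L.
C = Vt/(Pplat − PEEP) = 529.0 / (23.0 − 12) = 529.0/11.0 = 48.091 mL/cmH2O.
τ = R × C = 9.565 × 0.04809 L/cmH2O = 0.46 s.
t = −τ·ln(1 − 0.95) = −0.46·ln(0.05) = 1.378 s.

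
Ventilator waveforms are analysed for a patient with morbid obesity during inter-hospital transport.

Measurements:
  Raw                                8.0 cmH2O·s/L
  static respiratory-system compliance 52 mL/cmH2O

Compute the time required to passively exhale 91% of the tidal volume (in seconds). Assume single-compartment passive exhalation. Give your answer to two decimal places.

1.00

τ = R × C = 8.0 × 52 mL/cmH2O = 8.0 × 0.052 L/cmH2O = 0.416 s.
Exhaled fraction f = 1 − e^(−t/τ) → t = −τ·ln(1 − f) = −0.416·ln(0.09) = 1.002 s.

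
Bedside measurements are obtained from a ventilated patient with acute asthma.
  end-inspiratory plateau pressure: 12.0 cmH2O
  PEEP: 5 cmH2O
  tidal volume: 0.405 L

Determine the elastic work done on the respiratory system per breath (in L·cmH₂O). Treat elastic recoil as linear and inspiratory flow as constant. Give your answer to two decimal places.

Elastic work ≈ ½ × (Pplat − PEEP) × Vt = 0.5 × (12.0 − 5) × 0.405 L = 0.5 × 7.0 × 0.405 = 1.418 L·cmH2O.

1.42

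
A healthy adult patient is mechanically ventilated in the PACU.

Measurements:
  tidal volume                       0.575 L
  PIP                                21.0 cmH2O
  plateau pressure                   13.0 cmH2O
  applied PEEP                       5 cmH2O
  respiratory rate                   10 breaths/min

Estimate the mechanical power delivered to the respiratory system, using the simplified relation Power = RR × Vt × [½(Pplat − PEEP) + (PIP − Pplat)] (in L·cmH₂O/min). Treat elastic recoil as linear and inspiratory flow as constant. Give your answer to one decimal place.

Per-breath work = Vt × [½(Pplat−PEEP) + (PIP−Pplat)] = 0.575 × [0.5×8.0 + 8.0] = 0.575 × 12.0 = 6.9 L·cmH2O.
Power = 10 × 6.9 = 69.0 L·cmH2O/min.

69.0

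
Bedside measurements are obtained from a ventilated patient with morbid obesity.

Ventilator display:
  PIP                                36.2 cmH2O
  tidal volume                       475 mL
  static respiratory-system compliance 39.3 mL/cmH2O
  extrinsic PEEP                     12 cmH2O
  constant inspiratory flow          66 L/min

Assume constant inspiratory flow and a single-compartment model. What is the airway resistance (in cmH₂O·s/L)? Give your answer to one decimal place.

Flow: 66 L/min ÷ 60 = 1.1 L/s.
Equation of motion (constant flow): PIP = Vt/C + R·V̇ + PEEP.
R·V̇ = PIP − Vt/C − PEEP = 36.2 − 475/39.3 − 12 = 36.2 − 12.087 − 12 = 12.113 cmH2O.
R = 12.113 / 1.1 = 11.012 cmH2O·s/L.

11.0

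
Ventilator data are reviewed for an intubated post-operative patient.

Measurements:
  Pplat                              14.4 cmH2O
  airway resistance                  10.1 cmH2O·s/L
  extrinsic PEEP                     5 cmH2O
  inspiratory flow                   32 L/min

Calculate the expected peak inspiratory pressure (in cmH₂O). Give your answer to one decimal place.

Flow: 32 L/min ÷ 60 = 0.5333 L/s.
PIP = Pplat + Raw × flow = 14.4 + 10.1 × 0.5333 = 14.4 + 5.386 = 19.786 cmH2O.

19.8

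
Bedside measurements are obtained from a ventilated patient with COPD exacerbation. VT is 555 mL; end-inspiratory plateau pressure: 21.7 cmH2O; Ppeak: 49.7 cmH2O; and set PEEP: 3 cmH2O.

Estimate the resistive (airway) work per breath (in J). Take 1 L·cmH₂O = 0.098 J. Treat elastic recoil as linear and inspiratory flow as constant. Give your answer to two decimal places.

1.52

With constant inspiratory flow the resistive pressure is constant at PIP − Pplat = 49.7 − 21.7 = 28.0 cmH2O, so resistive work = 28.0 × 0.555 = 15.54 L·cmH2O.
× 0.098 J/(L·cmH2O) → 1.523 J.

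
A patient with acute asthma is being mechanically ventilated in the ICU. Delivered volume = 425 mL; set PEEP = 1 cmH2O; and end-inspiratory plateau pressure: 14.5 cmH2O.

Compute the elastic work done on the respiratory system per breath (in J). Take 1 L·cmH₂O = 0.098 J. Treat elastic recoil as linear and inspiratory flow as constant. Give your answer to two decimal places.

Elastic work ≈ ½ × (Pplat − PEEP) × Vt = 0.5 × (14.5 − 1) × 0.425 L = 0.5 × 13.5 × 0.425 = 2.869 L·cmH2O.
× 0.098 J/(L·cmH2O) → 0.2812 J.

0.28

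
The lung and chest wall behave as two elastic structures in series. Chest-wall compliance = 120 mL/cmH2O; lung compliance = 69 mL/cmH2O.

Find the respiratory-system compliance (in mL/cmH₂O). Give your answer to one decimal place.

Lung and chest wall are elastances in series: 1/Crs = 1/CL + 1/Ccw.
1/Crs = 1/69 + 1/120 = 0.02283.
Crs = 43.802 mL/cmH2O.

43.8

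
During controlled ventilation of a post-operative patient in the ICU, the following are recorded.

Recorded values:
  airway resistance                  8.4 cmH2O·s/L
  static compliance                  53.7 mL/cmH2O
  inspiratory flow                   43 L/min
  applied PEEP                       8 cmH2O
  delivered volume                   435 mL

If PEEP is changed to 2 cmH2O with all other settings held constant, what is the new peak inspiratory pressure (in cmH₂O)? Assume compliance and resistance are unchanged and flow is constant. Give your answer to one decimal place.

Flow: 43 L/min ÷ 60 = 0.7167 L/s.
PIP = Vt/C + R·V̇ + PEEP (constant-flow equation of motion).
Only the baseline term changes: ΔPIP = ΔPEEP = 2 − 8 = -6.0 cmH2O.
Original PIP = 435/53.7 + 8.4×0.7167 + 8 = 22.121 cmH2O; new PIP = 22.121 + (-6.0) = 16.121 cmH2O.

16.1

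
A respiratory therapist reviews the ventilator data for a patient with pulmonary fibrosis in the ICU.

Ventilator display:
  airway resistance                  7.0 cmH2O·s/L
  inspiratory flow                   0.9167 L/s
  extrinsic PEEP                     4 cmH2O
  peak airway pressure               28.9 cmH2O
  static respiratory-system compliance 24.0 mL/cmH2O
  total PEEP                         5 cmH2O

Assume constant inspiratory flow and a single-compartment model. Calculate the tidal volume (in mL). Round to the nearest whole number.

420

Total PEEP = 5 cmH2O (set 4 + intrinsic 1); this is the baseline alveolar pressure.
Equation of motion (constant flow): PIP = Vt/C + R·V̇ + PEEP.
Vt/C = PIP − R·V̇ − PEEP = 28.9 − 6.417 − 5 = 17.483 cmH2O.
Vt = C × 17.483 = 24.0 × 17.483 = 419.59 mL.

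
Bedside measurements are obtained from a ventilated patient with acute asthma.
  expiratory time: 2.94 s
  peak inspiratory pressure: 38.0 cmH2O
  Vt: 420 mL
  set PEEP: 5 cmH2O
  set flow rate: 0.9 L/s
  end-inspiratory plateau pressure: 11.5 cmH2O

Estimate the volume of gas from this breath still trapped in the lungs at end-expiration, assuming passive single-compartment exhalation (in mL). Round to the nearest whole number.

90

R = (PIP − Pplat)/V̇ = (38.0 − 11.5) / 0.9 = 26.5/0.9 = 29.444 cmH2O·s/L.
C = Vt/(Pplat − PEEP) = 420.0 / (11.5 − 5) = 420.0/6.5 = 64.615 mL/cmH2O.
τ = R × C = 29.444 × 0.06462 L/cmH2O = 1.903 s.
Fraction remaining = e^(−Te/τ) = e^(−2.94/1.903) = 0.2133.
Trapped volume = 420.0 × 0.2133 = 89.586 mL.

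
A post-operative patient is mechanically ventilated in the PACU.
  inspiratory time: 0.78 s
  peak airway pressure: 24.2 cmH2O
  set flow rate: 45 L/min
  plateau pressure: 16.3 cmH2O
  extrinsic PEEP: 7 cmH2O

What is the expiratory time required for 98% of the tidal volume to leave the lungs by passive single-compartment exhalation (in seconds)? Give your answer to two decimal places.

2.59

Flow: 45 L/min ÷ 60 = 0.75 L/s.
Vt = flow × Ti = 0.75 L/s × 0.78 s × 1000 mL/L = 585.0 mL.
R = (PIP − Pplat)/V̇ = (24.2 − 16.3) / 0.75 = 7.9/0.75 = 10.533 cmH2O·s/L.
C = Vt/(Pplat − PEEP) = 585.0 / (16.3 − 7) = 585.0/9.3 = 62.903 mL/cmH2O.
τ = R × C = 10.533 × 0.0629 L/cmH2O = 0.6625 s.
t = −τ·ln(1 − 0.98) = −0.6625·ln(0.02) = 2.592 s.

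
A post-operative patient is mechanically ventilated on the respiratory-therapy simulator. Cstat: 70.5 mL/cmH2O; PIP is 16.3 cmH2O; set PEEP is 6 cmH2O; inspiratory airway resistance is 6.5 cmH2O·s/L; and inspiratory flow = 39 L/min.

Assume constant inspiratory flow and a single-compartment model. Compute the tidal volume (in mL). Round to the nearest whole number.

Flow: 39 L/min ÷ 60 = 0.65 L/s.
Equation of motion (constant flow): PIP = Vt/C + R·V̇ + PEEP.
Vt/C = PIP − R·V̇ − PEEP = 16.3 − 4.225 − 6 = 6.075 cmH2O.
Vt = C × 6.075 = 70.5 × 6.075 = 428.29 mL.

428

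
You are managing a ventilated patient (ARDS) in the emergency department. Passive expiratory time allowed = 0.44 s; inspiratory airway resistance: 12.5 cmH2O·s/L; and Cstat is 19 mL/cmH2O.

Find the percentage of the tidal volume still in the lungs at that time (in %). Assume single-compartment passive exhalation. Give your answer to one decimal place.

τ = R × C = 12.5 × 19 mL/cmH2O = 12.5 × 0.019 L/cmH2O = 0.2375 s.
Passive exhalation: V(t)/V₀ = e^(−t/τ) = e^(−0.44/0.2375) = 0.1568.
Fraction remaining = 0.1568 → 15.68%.

15.7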